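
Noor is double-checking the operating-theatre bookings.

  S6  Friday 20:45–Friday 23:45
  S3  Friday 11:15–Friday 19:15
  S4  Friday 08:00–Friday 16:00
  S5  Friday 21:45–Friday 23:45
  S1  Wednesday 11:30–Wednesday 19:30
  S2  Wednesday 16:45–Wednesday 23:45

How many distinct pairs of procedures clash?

3

Sorted by start: S1, S2, S4, S3, S6, S5.
S2 starts before S1 ends → S1 and S2 overlap.
S4 starts after S1 ends — done with S1.
S4 starts after S2 ends — done with S2.
S3 starts before S4 ends → S4 and S3 overlap.
S6 starts after S4 ends — done with S4.
S6 starts after S3 ends — done with S3.
S5 starts before S6 ends → S6 and S5 overlap.
Overlapping pairs: S1 & S2, S3 & S4, S5 & S6 — 3 in total.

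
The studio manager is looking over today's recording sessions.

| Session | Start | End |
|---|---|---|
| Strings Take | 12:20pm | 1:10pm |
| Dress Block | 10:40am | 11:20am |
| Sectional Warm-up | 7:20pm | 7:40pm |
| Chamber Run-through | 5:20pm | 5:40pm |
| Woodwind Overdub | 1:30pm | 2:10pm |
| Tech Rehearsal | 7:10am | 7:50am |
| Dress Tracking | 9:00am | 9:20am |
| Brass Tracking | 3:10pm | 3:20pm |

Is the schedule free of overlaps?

Sorted by start: Tech Rehearsal, Dress Tracking, Dress Block, Strings Take, Woodwind Overdub, Brass Tracking, Chamber Run-through, Sectional Warm-up.
Dress Tracking starts after Tech Rehearsal ends — done with Tech Rehearsal.
Dress Block starts after Dress Tracking ends — done with Dress Tracking.
Strings Take starts after Dress Block ends — done with Dress Block.
Woodwind Overdub starts after Strings Take ends — done with Strings Take.
Brass Tracking starts after Woodwind Overdub ends — done with Woodwind Overdub.
Chamber Run-through starts after Brass Tracking ends — done with Brass Tracking.
Sectional Warm-up starts after Chamber Run-through ends.
Every pair is clear; the schedule has no overlaps.

Yes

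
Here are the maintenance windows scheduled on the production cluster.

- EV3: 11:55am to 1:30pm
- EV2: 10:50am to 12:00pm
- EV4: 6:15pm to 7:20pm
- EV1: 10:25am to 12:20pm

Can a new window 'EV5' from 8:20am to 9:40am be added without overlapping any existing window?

EV1: starts 10:25am at or after EV5 ends 9:40am → clear.
EV2: starts 10:50am at or after EV5 ends 9:40am → clear.
EV3: starts 11:55am at or after EV5 ends 9:40am → clear.
EV4: starts 6:15pm at or after EV5 ends 9:40am → clear.

Yes — the slot is free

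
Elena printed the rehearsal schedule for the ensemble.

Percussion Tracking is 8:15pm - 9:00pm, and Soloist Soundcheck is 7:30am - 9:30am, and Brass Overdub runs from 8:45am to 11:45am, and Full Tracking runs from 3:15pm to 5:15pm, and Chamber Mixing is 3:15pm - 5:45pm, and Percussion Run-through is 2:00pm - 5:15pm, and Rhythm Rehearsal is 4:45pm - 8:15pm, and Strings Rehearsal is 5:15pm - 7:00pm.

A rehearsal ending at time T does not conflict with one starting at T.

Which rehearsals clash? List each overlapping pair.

Sorted by start: Soloist Soundcheck, Brass Overdub, Percussion Run-through, Full Tracking, Chamber Mixing, Rhythm Rehearsal, Strings Rehearsal, Percussion Tracking.
Brass Overdub starts before Soloist Soundcheck ends → Soloist Soundcheck and Brass Overdub overlap.
Percussion Run-through starts after Soloist Soundcheck ends — done with Soloist Soundcheck.
Percussion Run-through starts after Brass Overdub ends — done with Brass Overdub.
Full Tracking starts before Percussion Run-through ends → Percussion Run-through and Full Tracking overlap.
Chamber Mixing starts before Percussion Run-through ends → Percussion Run-through and Chamber Mixing overlap.
Rhythm Rehearsal starts before Percussion Run-through ends → Percussion Run-through and Rhythm Rehearsal overlap.
Strings Rehearsal starts exactly when Percussion Run-through ends (back-to-back, no overlap) — done with Percussion Run-through.
Chamber Mixing starts before Full Tracking ends → Full Tracking and Chamber Mixing overlap.
Rhythm Rehearsal starts before Full Tracking ends → Full Tracking and Rhythm Rehearsal overlap.
Strings Rehearsal starts exactly when Full Tracking ends (back-to-back, no overlap) — done with Full Tracking.
Rhythm Rehearsal starts before Chamber Mixing ends → Chamber Mixing and Rhythm Rehearsal overlap.
Strings Rehearsal starts before Chamber Mixing ends → Chamber Mixing and Strings Rehearsal overlap.
Percussion Tracking starts after Chamber Mixing ends.
Strings Rehearsal starts before Rhythm Rehearsal ends → Rhythm Rehearsal and Strings Rehearsal overlap.
Percussion Tracking starts exactly when Rhythm Rehearsal ends (back-to-back, no overlap).
Percussion Tracking starts after Strings Rehearsal ends.

Brass Overdub & Soloist Soundcheck, Chamber Mixing & Full Tracking, Chamber Mixing & Percussion Run-through, Chamber Mixing & Rhythm Rehearsal, Chamber Mixing & Strings Rehearsal, Full Tracking & Percussion Run-through, Full Tracking & Rhythm Rehearsal, Percussion Run-through & Rhythm Rehearsal, Rhythm Rehearsal & Strings Rehearsal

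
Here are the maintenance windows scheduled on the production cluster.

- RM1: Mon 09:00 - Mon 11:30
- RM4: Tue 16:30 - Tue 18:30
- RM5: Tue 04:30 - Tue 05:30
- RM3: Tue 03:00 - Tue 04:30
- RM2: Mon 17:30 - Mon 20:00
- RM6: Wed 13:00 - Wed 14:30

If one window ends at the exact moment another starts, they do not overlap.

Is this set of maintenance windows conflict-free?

Sorted by start: RM1, RM2, RM3, RM5, RM4, RM6.
RM2 starts after RM1 ends, so nothing later overlaps RM1 either.
RM3 starts after RM2 ends, so nothing later overlaps RM2 either.
RM5 starts exactly when RM3 ends (back-to-back, no overlap), so nothing later overlaps RM3 either.
RM4 starts after RM5 ends, so nothing later overlaps RM5 either.
RM6 starts after RM4 ends.
Every pair is clear; the schedule has no overlaps.

Yes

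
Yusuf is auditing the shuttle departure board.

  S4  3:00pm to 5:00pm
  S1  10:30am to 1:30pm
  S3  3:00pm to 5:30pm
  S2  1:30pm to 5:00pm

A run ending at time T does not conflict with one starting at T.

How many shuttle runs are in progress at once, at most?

3

Sweep the timeline, counting +1 at each start and −1 at each end (ends before starts at a tie):
10:30am start S1 → 1
1:30pm end S1 → 0
1:30pm start S2 → 1
3:00pm start S3 → 2
3:00pm start S4 → 3
5:00pm end S2 → 2
5:00pm end S4 → 1
5:30pm end S3 → 0
Peak is 3, at 3:00pm (S2, S3, S4).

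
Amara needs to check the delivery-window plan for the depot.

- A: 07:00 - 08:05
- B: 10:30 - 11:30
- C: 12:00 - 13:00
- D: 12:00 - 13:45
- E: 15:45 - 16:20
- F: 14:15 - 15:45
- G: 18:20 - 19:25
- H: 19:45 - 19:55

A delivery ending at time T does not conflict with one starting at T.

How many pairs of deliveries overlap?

1

Sorted by start: A, B, C, D, F, E, G, H.
B starts after A ends; A is clear from here.
C starts after B ends; B is clear from here.
D starts before C ends → C and D overlap.
F starts after C ends; C is clear from here.
F starts after D ends; D is clear from here.
E starts exactly when F ends (back-to-back, no overlap); F is clear from here.
G starts after E ends; E is clear from here.
H starts after G ends.
Overlapping pairs: C & D — 1 in total.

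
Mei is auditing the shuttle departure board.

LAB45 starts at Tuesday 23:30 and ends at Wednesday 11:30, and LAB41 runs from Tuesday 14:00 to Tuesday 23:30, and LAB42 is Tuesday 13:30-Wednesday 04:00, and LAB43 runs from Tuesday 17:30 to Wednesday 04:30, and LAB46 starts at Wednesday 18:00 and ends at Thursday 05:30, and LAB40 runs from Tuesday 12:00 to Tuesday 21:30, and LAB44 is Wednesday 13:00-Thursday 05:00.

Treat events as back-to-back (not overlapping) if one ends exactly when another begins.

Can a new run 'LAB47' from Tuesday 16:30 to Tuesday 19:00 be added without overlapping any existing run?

No — it overlaps LAB40, LAB41, LAB42, LAB43

LAB40: starts Tuesday 12:00 before LAB47 ends Tuesday 19:00, and ends Tuesday 21:30 after LAB47 starts Tuesday 16:30 → overlap.
LAB42: starts Tuesday 13:30 before LAB47 ends Tuesday 19:00, and ends Wednesday 04:00 after LAB47 starts Tuesday 16:30 → overlap.
LAB41: starts Tuesday 14:00 before LAB47 ends Tuesday 19:00, and ends Tuesday 23:30 after LAB47 starts Tuesday 16:30 → overlap.
LAB43: starts Tuesday 17:30 before LAB47 ends Tuesday 19:00, and ends Wednesday 04:30 after LAB47 starts Tuesday 16:30 → overlap.
LAB45: starts Tuesday 23:30 at or after LAB47 ends Tuesday 19:00 → clear.
LAB44: starts Wednesday 13:00 at or after LAB47 ends Tuesday 19:00 → clear.
LAB46: starts Wednesday 18:00 at or after LAB47 ends Tuesday 19:00 → clear.
LAB47 overlaps LAB40, LAB41, LAB42, LAB43.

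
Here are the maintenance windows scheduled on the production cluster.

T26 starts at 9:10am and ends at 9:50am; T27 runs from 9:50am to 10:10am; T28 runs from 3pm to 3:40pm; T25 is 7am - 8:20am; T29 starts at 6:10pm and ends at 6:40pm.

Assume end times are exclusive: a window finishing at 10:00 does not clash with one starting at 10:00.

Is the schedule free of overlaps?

Yes

Sorted by start: T25, T26, T27, T28, T29.
T26 starts after T25 ends, so nothing later overlaps T25 either.
T27 starts exactly when T26 ends (back-to-back, no overlap), so nothing later overlaps T26 either.
T28 starts after T27 ends, so nothing later overlaps T27 either.
T29 starts after T28 ends.
Every pair is clear; the schedule has no overlaps.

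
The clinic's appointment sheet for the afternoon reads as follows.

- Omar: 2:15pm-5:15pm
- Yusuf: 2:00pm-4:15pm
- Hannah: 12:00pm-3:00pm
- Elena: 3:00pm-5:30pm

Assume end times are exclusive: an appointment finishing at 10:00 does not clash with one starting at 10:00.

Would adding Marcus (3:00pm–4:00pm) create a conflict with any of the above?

Hannah: ends 3:00pm at or before Marcus starts 3:00pm → clear.
Yusuf: starts 2:00pm before Marcus ends 4:00pm, and ends 4:15pm after Marcus starts 3:00pm → overlap.
Omar: starts 2:15pm before Marcus ends 4:00pm, and ends 5:15pm after Marcus starts 3:00pm → overlap.
Elena: starts 3:00pm before Marcus ends 4:00pm, and ends 5:30pm after Marcus starts 3:00pm → overlap.
Marcus overlaps Yusuf, Elena, Omar.

Yes — it overlaps Elena, Omar, Yusuf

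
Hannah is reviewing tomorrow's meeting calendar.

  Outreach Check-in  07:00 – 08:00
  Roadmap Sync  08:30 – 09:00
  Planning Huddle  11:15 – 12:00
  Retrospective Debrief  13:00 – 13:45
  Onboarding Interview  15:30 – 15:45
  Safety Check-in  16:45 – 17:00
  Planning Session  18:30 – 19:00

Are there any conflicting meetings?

Sorted by start: Outreach Check-in, Roadmap Sync, Planning Huddle, Retrospective Debrief, Onboarding Interview, Safety Check-in, Planning Session.
Roadmap Sync starts after Outreach Check-in ends, so nothing later overlaps Outreach Check-in either.
Planning Huddle starts after Roadmap Sync ends, so nothing later overlaps Roadmap Sync either.
Retrospective Debrief starts after Planning Huddle ends, so nothing later overlaps Planning Huddle either.
Onboarding Interview starts after Retrospective Debrief ends, so nothing later overlaps Retrospective Debrief either.
Safety Check-in starts after Onboarding Interview ends, so nothing later overlaps Onboarding Interview either.
Planning Session starts after Safety Check-in ends.
Every pair is clear; the schedule has no overlaps.

No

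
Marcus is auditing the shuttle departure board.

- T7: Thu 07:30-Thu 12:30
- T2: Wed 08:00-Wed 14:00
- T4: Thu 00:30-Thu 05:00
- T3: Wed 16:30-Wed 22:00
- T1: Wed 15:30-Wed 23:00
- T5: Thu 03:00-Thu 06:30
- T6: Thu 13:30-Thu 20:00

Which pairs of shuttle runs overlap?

Two intervals overlap when each starts before the other ends.
Sorted by start: T2, T1, T3, T4, T5, T7, T6.
T1 starts after T2 ends; T2 is clear from here.
T3 starts before T1 ends → T1 and T3 overlap.
T4 starts after T1 ends; T1 is clear from here.
T4 starts after T3 ends; T3 is clear from here.
T5 starts before T4 ends → T4 and T5 overlap.
T7 starts after T4 ends; T4 is clear from here.
T7 starts after T5 ends; T5 is clear from here.
T6 starts after T7 ends.

T1 & T3, T4 & T5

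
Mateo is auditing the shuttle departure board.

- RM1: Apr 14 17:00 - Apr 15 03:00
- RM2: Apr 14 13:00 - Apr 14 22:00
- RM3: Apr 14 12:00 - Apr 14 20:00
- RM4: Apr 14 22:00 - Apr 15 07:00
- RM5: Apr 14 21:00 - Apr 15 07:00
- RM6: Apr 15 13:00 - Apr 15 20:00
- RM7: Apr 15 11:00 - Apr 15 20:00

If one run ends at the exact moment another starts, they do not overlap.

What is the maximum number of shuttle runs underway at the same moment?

Sort all start/end points and keep a running count:
Apr 14 12:00 start RM3 → 1
Apr 14 13:00 start RM2 → 2
Apr 14 17:00 start RM1 → 3
Apr 14 20:00 end RM3 → 2
Apr 14 21:00 start RM5 → 3
Apr 14 22:00 end RM2 → 2
Apr 14 22:00 start RM4 → 3
Apr 15 03:00 end RM1 → 2
Apr 15 07:00 end RM4 → 1
Apr 15 07:00 end RM5 → 0
Apr 15 11:00 start RM7 → 1
Apr 15 13:00 start RM6 → 2
Apr 15 20:00 end RM6 → 1
Apr 15 20:00 end RM7 → 0
Peak is 3, at Apr 14 17:00 (RM1, RM2, RM3).

3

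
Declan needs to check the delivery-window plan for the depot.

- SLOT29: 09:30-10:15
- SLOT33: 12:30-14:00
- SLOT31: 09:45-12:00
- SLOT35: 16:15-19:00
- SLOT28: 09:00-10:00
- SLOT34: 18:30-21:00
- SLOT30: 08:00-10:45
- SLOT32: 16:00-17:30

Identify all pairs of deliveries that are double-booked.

Sorted by start: SLOT30, SLOT28, SLOT29, SLOT31, SLOT33, SLOT32, SLOT35, SLOT34.
SLOT28 starts before SLOT30 ends → SLOT30 and SLOT28 overlap.
SLOT29 starts before SLOT30 ends → SLOT30 and SLOT29 overlap.
SLOT31 starts before SLOT30 ends → SLOT30 and SLOT31 overlap.
SLOT33 starts after SLOT30 ends; SLOT30 is clear from here.
SLOT29 starts before SLOT28 ends → SLOT28 and SLOT29 overlap.
SLOT31 starts before SLOT28 ends → SLOT28 and SLOT31 overlap.
SLOT33 starts after SLOT28 ends; SLOT28 is clear from here.
SLOT31 starts before SLOT29 ends → SLOT29 and SLOT31 overlap.
SLOT33 starts after SLOT29 ends; SLOT29 is clear from here.
SLOT33 starts after SLOT31 ends; SLOT31 is clear from here.
SLOT32 starts after SLOT33 ends; SLOT33 is clear from here.
SLOT35 starts before SLOT32 ends → SLOT32 and SLOT35 overlap.
SLOT34 starts after SLOT32 ends.
SLOT34 starts before SLOT35 ends → SLOT35 and SLOT34 overlap.

SLOT28 & SLOT29, SLOT28 & SLOT30, SLOT28 & SLOT31, SLOT29 & SLOT30, SLOT29 & SLOT31, SLOT30 & SLOT31, SLOT32 & SLOT35, SLOT34 & SLOT35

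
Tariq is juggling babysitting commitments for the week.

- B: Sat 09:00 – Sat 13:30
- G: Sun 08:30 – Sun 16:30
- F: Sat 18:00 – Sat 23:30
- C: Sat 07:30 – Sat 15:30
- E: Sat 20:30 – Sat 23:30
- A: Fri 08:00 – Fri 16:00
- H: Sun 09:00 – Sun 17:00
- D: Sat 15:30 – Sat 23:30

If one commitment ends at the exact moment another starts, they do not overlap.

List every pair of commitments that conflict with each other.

B & C, D & E, D & F, E & F, G & H

Check each pair: they overlap iff neither finishes before the other starts.
Sorted by start: A, C, B, D, F, E, G, H.
C starts after A ends — done with A.
B starts before C ends → C and B overlap.
D starts exactly when C ends (back-to-back, no overlap) — done with C.
D starts after B ends — done with B.
F starts before D ends → D and F overlap.
E starts before D ends → D and E overlap.
G starts after D ends — done with D.
E starts before F ends → F and E overlap.
G starts after F ends — done with F.
G starts after E ends — done with E.
H starts before G ends → G and H overlap.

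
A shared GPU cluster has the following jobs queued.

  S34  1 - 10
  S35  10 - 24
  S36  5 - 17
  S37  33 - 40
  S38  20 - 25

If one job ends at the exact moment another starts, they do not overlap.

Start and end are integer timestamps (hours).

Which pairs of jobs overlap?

S34 & S36, S35 & S36, S35 & S38

Sorted by start: S34, S36, S35, S38, S37.
S36 starts before S34 ends → S34 and S36 overlap.
S35 starts exactly when S34 ends (back-to-back, no overlap) — done with S34.
S35 starts before S36 ends → S36 and S35 overlap.
S38 starts after S36 ends — done with S36.
S38 starts before S35 ends → S35 and S38 overlap.
S37 starts after S35 ends.
S37 starts after S38 ends.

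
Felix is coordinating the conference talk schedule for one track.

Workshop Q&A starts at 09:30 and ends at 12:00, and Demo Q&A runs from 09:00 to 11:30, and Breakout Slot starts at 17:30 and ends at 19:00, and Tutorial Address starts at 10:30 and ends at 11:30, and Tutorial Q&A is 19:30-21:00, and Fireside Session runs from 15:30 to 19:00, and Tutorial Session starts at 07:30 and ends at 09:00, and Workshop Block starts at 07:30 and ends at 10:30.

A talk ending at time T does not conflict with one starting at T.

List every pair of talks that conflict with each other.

Breakout Slot & Fireside Session, Demo Q&A & Tutorial Address, Demo Q&A & Workshop Block, Demo Q&A & Workshop Q&A, Tutorial Address & Workshop Q&A, Tutorial Session & Workshop Block, Workshop Block & Workshop Q&A

Two intervals overlap when each starts before the other ends.
Sorted by start: Workshop Block, Tutorial Session, Demo Q&A, Workshop Q&A, Tutorial Address, Fireside Session, Breakout Slot, Tutorial Q&A.
Tutorial Session starts before Workshop Block ends → Workshop Block and Tutorial Session overlap.
Demo Q&A starts before Workshop Block ends → Workshop Block and Demo Q&A overlap.
Workshop Q&A starts before Workshop Block ends → Workshop Block and Workshop Q&A overlap.
Tutorial Address starts exactly when Workshop Block ends (back-to-back, no overlap) — done with Workshop Block.
Demo Q&A starts exactly when Tutorial Session ends (back-to-back, no overlap) — done with Tutorial Session.
Workshop Q&A starts before Demo Q&A ends → Demo Q&A and Workshop Q&A overlap.
Tutorial Address starts before Demo Q&A ends → Demo Q&A and Tutorial Address overlap.
Fireside Session starts after Demo Q&A ends — done with Demo Q&A.
Tutorial Address starts before Workshop Q&A ends → Workshop Q&A and Tutorial Address overlap.
Fireside Session starts after Workshop Q&A ends — done with Workshop Q&A.
Fireside Session starts after Tutorial Address ends — done with Tutorial Address.
Breakout Slot starts before Fireside Session ends → Fireside Session and Breakout Slot overlap.
Tutorial Q&A starts after Fireside Session ends.
Tutorial Q&A starts after Breakout Slot ends.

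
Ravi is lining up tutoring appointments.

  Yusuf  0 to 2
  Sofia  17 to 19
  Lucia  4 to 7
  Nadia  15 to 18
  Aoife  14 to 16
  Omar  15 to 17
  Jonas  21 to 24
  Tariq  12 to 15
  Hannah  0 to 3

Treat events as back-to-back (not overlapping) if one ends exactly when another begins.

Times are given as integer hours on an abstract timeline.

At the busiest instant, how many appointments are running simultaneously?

Walk through starts and ends in time order (an end at T is processed before a start at T):
0 start Hannah → 1
0 start Yusuf → 2
2 end Yusuf → 1
3 end Hannah → 0
4 start Lucia → 1
7 end Lucia → 0
12 start Tariq → 1
14 start Aoife → 2
15 end Tariq → 1
15 start Nadia → 2
15 start Omar → 3
16 end Aoife → 2
17 end Omar → 1
17 start Sofia → 2
18 end Nadia → 1
19 end Sofia → 0
21 start Jonas → 1
24 end Jonas → 0
Peak is 3, at 15 (Aoife, Nadia, Omar).

3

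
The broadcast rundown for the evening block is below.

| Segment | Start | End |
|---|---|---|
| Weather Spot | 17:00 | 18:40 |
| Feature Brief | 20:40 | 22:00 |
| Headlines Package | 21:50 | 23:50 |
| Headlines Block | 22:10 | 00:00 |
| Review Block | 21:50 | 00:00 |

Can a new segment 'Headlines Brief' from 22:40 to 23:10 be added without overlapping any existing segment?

No — it overlaps Headlines Block, Headlines Package, Review Block

Weather Spot: ends 18:40 at or before Headlines Brief starts 22:40 → clear.
Feature Brief: ends 22:00 at or before Headlines Brief starts 22:40 → clear.
Headlines Package: starts 21:50 before Headlines Brief ends 23:10, and ends 23:50 after Headlines Brief starts 22:40 → overlap.
Review Block: starts 21:50 before Headlines Brief ends 23:10, and ends 00:00 after Headlines Brief starts 22:40 → overlap.
Headlines Block: starts 22:10 before Headlines Brief ends 23:10, and ends 00:00 after Headlines Brief starts 22:40 → overlap.
Headlines Brief overlaps Headlines Package, Headlines Block, Review Block.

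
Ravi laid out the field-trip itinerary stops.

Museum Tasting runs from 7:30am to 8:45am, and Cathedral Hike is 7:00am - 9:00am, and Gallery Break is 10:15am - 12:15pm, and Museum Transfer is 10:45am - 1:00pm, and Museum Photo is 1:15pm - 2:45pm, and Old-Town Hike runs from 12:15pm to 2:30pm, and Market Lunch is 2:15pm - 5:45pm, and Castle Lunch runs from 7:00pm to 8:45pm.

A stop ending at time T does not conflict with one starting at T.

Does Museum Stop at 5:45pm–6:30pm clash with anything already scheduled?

Cathedral Hike: ends 9:00am at or before Museum Stop starts 5:45pm → clear.
Museum Tasting: ends 8:45am at or before Museum Stop starts 5:45pm → clear.
Gallery Break: ends 12:15pm at or before Museum Stop starts 5:45pm → clear.
Museum Transfer: ends 1:00pm at or before Museum Stop starts 5:45pm → clear.
Old-Town Hike: ends 2:30pm at or before Museum Stop starts 5:45pm → clear.
Museum Photo: ends 2:45pm at or before Museum Stop starts 5:45pm → clear.
Market Lunch: ends 5:45pm at or before Museum Stop starts 5:45pm → clear.
Castle Lunch: starts 7:00pm at or after Museum Stop ends 6:30pm → clear.

No — it doesn't clash with anything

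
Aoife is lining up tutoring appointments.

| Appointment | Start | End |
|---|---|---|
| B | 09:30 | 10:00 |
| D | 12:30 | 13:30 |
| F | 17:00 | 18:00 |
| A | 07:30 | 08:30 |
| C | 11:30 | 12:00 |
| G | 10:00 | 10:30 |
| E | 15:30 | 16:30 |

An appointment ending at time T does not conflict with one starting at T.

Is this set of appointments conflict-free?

Yes

Sorted by start: A, B, G, C, D, E, F.
B starts after A ends — done with A.
G starts exactly when B ends (back-to-back, no overlap) — done with B.
C starts after G ends — done with G.
D starts after C ends — done with C.
E starts after D ends — done with D.
F starts after E ends.
Every pair is clear; the schedule has no overlaps.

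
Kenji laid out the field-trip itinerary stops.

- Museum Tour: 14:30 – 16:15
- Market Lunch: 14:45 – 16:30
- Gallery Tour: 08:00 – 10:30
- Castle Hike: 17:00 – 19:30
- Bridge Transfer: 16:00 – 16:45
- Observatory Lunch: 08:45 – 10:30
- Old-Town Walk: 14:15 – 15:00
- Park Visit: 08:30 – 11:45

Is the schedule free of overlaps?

No

Sorted by start: Gallery Tour, Park Visit, Observatory Lunch, Old-Town Walk, Museum Tour, Market Lunch, Bridge Transfer, Castle Hike.
Park Visit starts before Gallery Tour ends → Gallery Tour and Park Visit overlap.
That's a conflict, so the schedule is not conflict-free.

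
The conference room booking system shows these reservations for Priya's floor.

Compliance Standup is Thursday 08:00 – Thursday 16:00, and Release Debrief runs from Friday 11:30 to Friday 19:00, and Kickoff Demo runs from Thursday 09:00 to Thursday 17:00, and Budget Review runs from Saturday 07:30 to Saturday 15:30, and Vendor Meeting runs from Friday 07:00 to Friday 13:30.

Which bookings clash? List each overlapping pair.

Two intervals overlap when each starts before the other ends.
Sorted by start: Compliance Standup, Kickoff Demo, Vendor Meeting, Release Debrief, Budget Review.
Kickoff Demo starts before Compliance Standup ends → Compliance Standup and Kickoff Demo overlap.
Vendor Meeting starts after Compliance Standup ends — done with Compliance Standup.
Vendor Meeting starts after Kickoff Demo ends — done with Kickoff Demo.
Release Debrief starts before Vendor Meeting ends → Vendor Meeting and Release Debrief overlap.
Budget Review starts after Vendor Meeting ends.
Budget Review starts after Release Debrief ends.

Compliance Standup & Kickoff Demo, Release Debrief & Vendor Meeting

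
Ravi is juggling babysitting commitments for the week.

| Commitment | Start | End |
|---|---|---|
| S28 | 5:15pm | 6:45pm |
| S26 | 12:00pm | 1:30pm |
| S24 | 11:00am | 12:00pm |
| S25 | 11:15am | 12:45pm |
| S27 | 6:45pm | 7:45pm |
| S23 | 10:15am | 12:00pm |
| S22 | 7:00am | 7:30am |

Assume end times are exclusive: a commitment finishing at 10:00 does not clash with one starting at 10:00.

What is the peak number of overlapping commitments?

3

Sort all start/end points and keep a running count:
7:00am start S22 → 1
7:30am end S22 → 0
10:15am start S23 → 1
11:00am start S24 → 2
11:15am start S25 → 3
12:00pm end S23 → 2
12:00pm end S24 → 1
12:00pm start S26 → 2
12:45pm end S25 → 1
1:30pm end S26 → 0
5:15pm start S28 → 1
6:45pm end S28 → 0
6:45pm start S27 → 1
7:45pm end S27 → 0
Peak is 3, at 11:15am (S23, S24, S25).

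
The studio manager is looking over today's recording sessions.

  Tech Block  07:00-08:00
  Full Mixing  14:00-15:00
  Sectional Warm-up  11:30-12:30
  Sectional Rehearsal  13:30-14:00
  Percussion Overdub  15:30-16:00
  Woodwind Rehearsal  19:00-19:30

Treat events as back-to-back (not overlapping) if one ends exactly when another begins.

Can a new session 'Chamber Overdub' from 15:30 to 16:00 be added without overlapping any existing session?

No — it overlaps Percussion Overdub

Tech Block: ends 08:00 at or before Chamber Overdub starts 15:30 → clear.
Sectional Warm-up: ends 12:30 at or before Chamber Overdub starts 15:30 → clear.
Sectional Rehearsal: ends 14:00 at or before Chamber Overdub starts 15:30 → clear.
Full Mixing: ends 15:00 at or before Chamber Overdub starts 15:30 → clear.
Percussion Overdub: starts 15:30 before Chamber Overdub ends 16:00, and ends 16:00 after Chamber Overdub starts 15:30 → overlap.
Woodwind Rehearsal: starts 19:00 at or after Chamber Overdub ends 16:00 → clear.
Chamber Overdub overlaps Percussion Overdub.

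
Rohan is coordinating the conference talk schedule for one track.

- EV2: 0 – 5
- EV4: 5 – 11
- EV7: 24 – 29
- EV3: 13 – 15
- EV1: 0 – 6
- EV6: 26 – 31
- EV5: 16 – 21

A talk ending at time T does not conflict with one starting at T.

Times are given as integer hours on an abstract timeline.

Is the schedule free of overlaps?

No

Sorted by start: EV1, EV2, EV4, EV3, EV5, EV7, EV6.
EV2 starts before EV1 ends → EV1 and EV2 overlap.
That's a conflict, so the schedule is not conflict-free.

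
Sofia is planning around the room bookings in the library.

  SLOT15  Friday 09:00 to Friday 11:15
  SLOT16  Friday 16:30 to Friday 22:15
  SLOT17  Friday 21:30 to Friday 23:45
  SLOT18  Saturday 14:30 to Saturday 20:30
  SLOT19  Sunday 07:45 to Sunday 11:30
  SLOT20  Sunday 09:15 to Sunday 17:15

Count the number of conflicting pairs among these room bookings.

2

Sorted by start: SLOT15, SLOT16, SLOT17, SLOT18, SLOT19, SLOT20.
SLOT16 starts after SLOT15 ends; SLOT15 is clear from here.
SLOT17 starts before SLOT16 ends → SLOT16 and SLOT17 overlap.
SLOT18 starts after SLOT16 ends; SLOT16 is clear from here.
SLOT18 starts after SLOT17 ends; SLOT17 is clear from here.
SLOT19 starts after SLOT18 ends; SLOT18 is clear from here.
SLOT20 starts before SLOT19 ends → SLOT19 and SLOT20 overlap.
Overlapping pairs: SLOT16 & SLOT17, SLOT19 & SLOT20 — 2 in total.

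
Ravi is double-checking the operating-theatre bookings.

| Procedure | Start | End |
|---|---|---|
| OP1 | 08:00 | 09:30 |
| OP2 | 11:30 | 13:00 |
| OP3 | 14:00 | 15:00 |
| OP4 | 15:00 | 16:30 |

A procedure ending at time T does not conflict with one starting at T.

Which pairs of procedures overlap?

none

Check each pair: they overlap iff neither finishes before the other starts.
Sorted by start: OP1, OP2, OP3, OP4.
OP2 starts after OP1 ends, so nothing later overlaps OP1 either.
OP3 starts after OP2 ends, so nothing later overlaps OP2 either.
OP4 starts exactly when OP3 ends (back-to-back, no overlap).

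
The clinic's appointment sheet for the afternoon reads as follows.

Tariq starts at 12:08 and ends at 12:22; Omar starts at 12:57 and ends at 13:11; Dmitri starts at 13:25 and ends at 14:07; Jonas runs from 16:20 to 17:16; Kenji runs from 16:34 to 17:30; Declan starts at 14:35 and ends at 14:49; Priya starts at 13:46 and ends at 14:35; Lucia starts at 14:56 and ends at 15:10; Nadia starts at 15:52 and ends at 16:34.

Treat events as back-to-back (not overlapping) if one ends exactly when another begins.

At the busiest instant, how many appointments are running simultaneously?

Sort all start/end points and keep a running count:
12:08 start Tariq → 1
12:22 end Tariq → 0
12:57 start Omar → 1
13:11 end Omar → 0
13:25 start Dmitri → 1
13:46 start Priya → 2
14:07 end Dmitri → 1
14:35 end Priya → 0
14:35 start Declan → 1
14:49 end Declan → 0
14:56 start Lucia → 1
15:10 end Lucia → 0
15:52 start Nadia → 1
16:20 start Jonas → 2
16:34 end Nadia → 1
16:34 start Kenji → 2
17:16 end Jonas → 1
17:30 end Kenji → 0
Peak is 2, at 13:46 (Dmitri, Priya).

2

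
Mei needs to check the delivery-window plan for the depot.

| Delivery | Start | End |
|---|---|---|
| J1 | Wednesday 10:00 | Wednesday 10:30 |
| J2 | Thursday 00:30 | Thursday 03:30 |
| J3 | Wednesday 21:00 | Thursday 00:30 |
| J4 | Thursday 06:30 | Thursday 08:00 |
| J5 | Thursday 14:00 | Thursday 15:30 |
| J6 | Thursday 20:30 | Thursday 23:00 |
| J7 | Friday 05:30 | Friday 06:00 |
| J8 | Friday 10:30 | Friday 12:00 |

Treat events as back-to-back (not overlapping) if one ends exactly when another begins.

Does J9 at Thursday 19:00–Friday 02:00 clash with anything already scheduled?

J1: ends Wednesday 10:30 at or before J9 starts Thursday 19:00 → clear.
J3: ends Thursday 00:30 at or before J9 starts Thursday 19:00 → clear.
J2: ends Thursday 03:30 at or before J9 starts Thursday 19:00 → clear.
J4: ends Thursday 08:00 at or before J9 starts Thursday 19:00 → clear.
J5: ends Thursday 15:30 at or before J9 starts Thursday 19:00 → clear.
J6: starts Thursday 20:30 before J9 ends Friday 02:00, and ends Thursday 23:00 after J9 starts Thursday 19:00 → overlap.
J7: starts Friday 05:30 at or after J9 ends Friday 02:00 → clear.
J8: starts Friday 10:30 at or after J9 ends Friday 02:00 → clear.
J9 overlaps J6.

Yes — it overlaps J6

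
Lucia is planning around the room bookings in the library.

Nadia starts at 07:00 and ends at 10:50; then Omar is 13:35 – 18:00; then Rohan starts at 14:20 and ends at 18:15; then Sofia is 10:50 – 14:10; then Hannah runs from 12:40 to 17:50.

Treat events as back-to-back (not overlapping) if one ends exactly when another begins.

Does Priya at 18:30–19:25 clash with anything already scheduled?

Nadia: ends 10:50 at or before Priya starts 18:30 → clear.
Sofia: ends 14:10 at or before Priya starts 18:30 → clear.
Hannah: ends 17:50 at or before Priya starts 18:30 → clear.
Omar: ends 18:00 at or before Priya starts 18:30 → clear.
Rohan: ends 18:15 at or before Priya starts 18:30 → clear.

No — it doesn't clash with anything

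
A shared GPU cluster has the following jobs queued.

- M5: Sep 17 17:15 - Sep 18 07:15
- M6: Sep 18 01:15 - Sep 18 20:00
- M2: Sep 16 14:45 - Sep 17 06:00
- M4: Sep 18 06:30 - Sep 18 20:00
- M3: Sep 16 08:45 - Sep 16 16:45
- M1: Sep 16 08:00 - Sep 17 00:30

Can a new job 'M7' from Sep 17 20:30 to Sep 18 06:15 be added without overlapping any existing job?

M1: ends Sep 17 00:30 at or before M7 starts Sep 17 20:30 → clear.
M3: ends Sep 16 16:45 at or before M7 starts Sep 17 20:30 → clear.
M2: ends Sep 17 06:00 at or before M7 starts Sep 17 20:30 → clear.
M5: starts Sep 17 17:15 before M7 ends Sep 18 06:15, and ends Sep 18 07:15 after M7 starts Sep 17 20:30 → overlap.
M6: starts Sep 18 01:15 before M7 ends Sep 18 06:15, and ends Sep 18 20:00 after M7 starts Sep 17 20:30 → overlap.
M4: starts Sep 18 06:30 at or after M7 ends Sep 18 06:15 → clear.
M7 overlaps M5, M6.

No — it overlaps M5, M6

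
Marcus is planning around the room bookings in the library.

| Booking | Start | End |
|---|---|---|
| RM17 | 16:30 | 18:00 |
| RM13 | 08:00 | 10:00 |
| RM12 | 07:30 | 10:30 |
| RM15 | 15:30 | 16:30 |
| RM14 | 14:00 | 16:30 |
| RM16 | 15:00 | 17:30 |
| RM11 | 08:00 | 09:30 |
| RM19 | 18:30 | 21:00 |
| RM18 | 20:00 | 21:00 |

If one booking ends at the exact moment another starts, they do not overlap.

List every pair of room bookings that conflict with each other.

Sorted by start: RM12, RM11, RM13, RM14, RM16, RM15, RM17, RM19, RM18.
RM11 starts before RM12 ends → RM12 and RM11 overlap.
RM13 starts before RM12 ends → RM12 and RM13 overlap.
RM14 starts after RM12 ends — done with RM12.
RM13 starts before RM11 ends → RM11 and RM13 overlap.
RM14 starts after RM11 ends — done with RM11.
RM14 starts after RM13 ends — done with RM13.
RM16 starts before RM14 ends → RM14 and RM16 overlap.
RM15 starts before RM14 ends → RM14 and RM15 overlap.
RM17 starts exactly when RM14 ends (back-to-back, no overlap) — done with RM14.
RM15 starts before RM16 ends → RM16 and RM15 overlap.
RM17 starts before RM16 ends → RM16 and RM17 overlap.
RM19 starts after RM16 ends — done with RM16.
RM17 starts exactly when RM15 ends (back-to-back, no overlap) — done with RM15.
RM19 starts after RM17 ends — done with RM17.
RM18 starts before RM19 ends → RM19 and RM18 overlap.

RM11 & RM12, RM11 & RM13, RM12 & RM13, RM14 & RM15, RM14 & RM16, RM15 & RM16, RM16 & RM17, RM18 & RM19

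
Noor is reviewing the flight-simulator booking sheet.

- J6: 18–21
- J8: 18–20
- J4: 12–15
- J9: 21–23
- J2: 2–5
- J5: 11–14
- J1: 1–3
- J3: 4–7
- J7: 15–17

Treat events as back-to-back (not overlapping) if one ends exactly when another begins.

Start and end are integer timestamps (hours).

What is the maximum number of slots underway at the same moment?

2

Sweep the timeline, counting +1 at each start and −1 at each end (ends before starts at a tie):
1 start J1 → 1
2 start J2 → 2
3 end J1 → 1
4 start J3 → 2
5 end J2 → 1
7 end J3 → 0
11 start J5 → 1
12 start J4 → 2
14 end J5 → 1
15 end J4 → 0
15 start J7 → 1
17 end J7 → 0
18 start J6 → 1
18 start J8 → 2
20 end J8 → 1
21 end J6 → 0
21 start J9 → 1
23 end J9 → 0
Peak is 2, at 2 (J1, J2).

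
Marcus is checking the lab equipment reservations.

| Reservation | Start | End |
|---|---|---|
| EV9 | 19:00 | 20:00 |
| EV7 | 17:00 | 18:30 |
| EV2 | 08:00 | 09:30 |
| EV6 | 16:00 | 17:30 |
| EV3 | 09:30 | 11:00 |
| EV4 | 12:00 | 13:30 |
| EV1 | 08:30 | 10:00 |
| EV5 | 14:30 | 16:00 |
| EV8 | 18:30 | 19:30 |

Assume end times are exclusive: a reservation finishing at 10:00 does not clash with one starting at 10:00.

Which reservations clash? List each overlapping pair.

Sorted by start: EV2, EV1, EV3, EV4, EV5, EV6, EV7, EV8, EV9.
EV1 starts before EV2 ends → EV2 and EV1 overlap.
EV3 starts exactly when EV2 ends (back-to-back, no overlap) — done with EV2.
EV3 starts before EV1 ends → EV1 and EV3 overlap.
EV4 starts after EV1 ends — done with EV1.
EV4 starts after EV3 ends — done with EV3.
EV5 starts after EV4 ends — done with EV4.
EV6 starts exactly when EV5 ends (back-to-back, no overlap) — done with EV5.
EV7 starts before EV6 ends → EV6 and EV7 overlap.
EV8 starts after EV6 ends — done with EV6.
EV8 starts exactly when EV7 ends (back-to-back, no overlap) — done with EV7.
EV9 starts before EV8 ends → EV8 and EV9 overlap.

EV1 & EV2, EV1 & EV3, EV6 & EV7, EV8 & EV9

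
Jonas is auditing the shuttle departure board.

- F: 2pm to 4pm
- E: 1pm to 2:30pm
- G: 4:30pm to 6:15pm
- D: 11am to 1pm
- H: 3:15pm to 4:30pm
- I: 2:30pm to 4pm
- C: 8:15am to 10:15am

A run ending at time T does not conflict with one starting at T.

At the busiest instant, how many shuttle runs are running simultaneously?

Sweep the timeline, counting +1 at each start and −1 at each end (ends before starts at a tie):
8:15am start C → 1
10:15am end C → 0
11am start D → 1
1pm end D → 0
1pm start E → 1
2pm start F → 2
2:30pm end E → 1
2:30pm start I → 2
3:15pm start H → 3
4pm end F → 2
4pm end I → 1
4:30pm end H → 0
4:30pm start G → 1
6:15pm end G → 0
Peak is 3, at 3:15pm (F, H, I).

3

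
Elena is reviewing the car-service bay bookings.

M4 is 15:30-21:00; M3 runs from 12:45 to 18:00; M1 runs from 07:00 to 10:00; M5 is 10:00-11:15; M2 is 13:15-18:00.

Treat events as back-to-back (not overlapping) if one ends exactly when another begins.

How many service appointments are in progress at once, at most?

Sort all start/end points and keep a running count:
07:00 start M1 → 1
10:00 end M1 → 0
10:00 start M5 → 1
11:15 end M5 → 0
12:45 start M3 → 1
13:15 start M2 → 2
15:30 start M4 → 3
18:00 end M2 → 2
18:00 end M3 → 1
21:00 end M4 → 0
Peak is 3, at 15:30 (M2, M3, M4).

3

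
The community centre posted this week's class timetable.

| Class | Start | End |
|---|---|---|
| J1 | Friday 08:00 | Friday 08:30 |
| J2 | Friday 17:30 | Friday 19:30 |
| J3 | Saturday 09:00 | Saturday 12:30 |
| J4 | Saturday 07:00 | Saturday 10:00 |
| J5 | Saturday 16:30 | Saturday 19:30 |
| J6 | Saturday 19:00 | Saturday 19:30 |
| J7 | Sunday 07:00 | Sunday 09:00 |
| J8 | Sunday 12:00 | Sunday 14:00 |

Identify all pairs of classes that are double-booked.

J3 & J4, J5 & J6

Two intervals overlap when each starts before the other ends.
Sorted by start: J1, J2, J4, J3, J5, J6, J7, J8.
J2 starts after J1 ends, so nothing later overlaps J1 either.
J4 starts after J2 ends, so nothing later overlaps J2 either.
J3 starts before J4 ends → J4 and J3 overlap.
J5 starts after J4 ends, so nothing later overlaps J4 either.
J5 starts after J3 ends, so nothing later overlaps J3 either.
J6 starts before J5 ends → J5 and J6 overlap.
J7 starts after J5 ends, so nothing later overlaps J5 either.
J7 starts after J6 ends, so nothing later overlaps J6 either.
J8 starts after J7 ends.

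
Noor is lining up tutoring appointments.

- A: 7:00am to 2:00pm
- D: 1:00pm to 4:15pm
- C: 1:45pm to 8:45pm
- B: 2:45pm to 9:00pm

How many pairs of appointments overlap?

5

Sorted by start: A, D, C, B.
D starts before A ends → A and D overlap.
C starts before A ends → A and C overlap.
B starts after A ends.
C starts before D ends → D and C overlap.
B starts before D ends → D and B overlap.
B starts before C ends → C and B overlap.
Overlapping pairs: A & C, A & D, B & C, B & D, C & D — 5 in total.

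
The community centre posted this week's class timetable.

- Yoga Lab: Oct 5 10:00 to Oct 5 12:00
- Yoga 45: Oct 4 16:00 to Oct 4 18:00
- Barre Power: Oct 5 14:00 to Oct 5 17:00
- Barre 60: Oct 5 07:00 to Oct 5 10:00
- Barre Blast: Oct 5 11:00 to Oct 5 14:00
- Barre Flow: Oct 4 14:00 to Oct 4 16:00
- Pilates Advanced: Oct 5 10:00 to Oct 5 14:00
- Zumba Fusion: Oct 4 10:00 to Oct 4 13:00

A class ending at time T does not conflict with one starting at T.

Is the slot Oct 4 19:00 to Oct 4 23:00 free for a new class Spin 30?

Yes — the slot is free

Zumba Fusion: ends Oct 4 13:00 at or before Spin 30 starts Oct 4 19:00 → clear.
Barre Flow: ends Oct 4 16:00 at or before Spin 30 starts Oct 4 19:00 → clear.
Yoga 45: ends Oct 4 18:00 at or before Spin 30 starts Oct 4 19:00 → clear.
Barre 60: starts Oct 5 07:00 at or after Spin 30 ends Oct 4 23:00 → clear.
Pilates Advanced: starts Oct 5 10:00 at or after Spin 30 ends Oct 4 23:00 → clear.
Yoga Lab: starts Oct 5 10:00 at or after Spin 30 ends Oct 4 23:00 → clear.
Barre Blast: starts Oct 5 11:00 at or after Spin 30 ends Oct 4 23:00 → clear.
Barre Power: starts Oct 5 14:00 at or after Spin 30 ends Oct 4 23:00 → clear.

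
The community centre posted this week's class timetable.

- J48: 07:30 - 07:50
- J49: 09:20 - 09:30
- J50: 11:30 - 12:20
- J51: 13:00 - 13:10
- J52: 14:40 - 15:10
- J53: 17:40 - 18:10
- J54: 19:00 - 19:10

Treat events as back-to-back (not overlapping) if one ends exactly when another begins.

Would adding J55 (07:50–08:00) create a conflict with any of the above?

No — it doesn't clash with anything

J48: ends 07:50 at or before J55 starts 07:50 → clear.
J49: starts 09:20 at or after J55 ends 08:00 → clear.
J50: starts 11:30 at or after J55 ends 08:00 → clear.
J51: starts 13:00 at or after J55 ends 08:00 → clear.
J52: starts 14:40 at or after J55 ends 08:00 → clear.
J53: starts 17:40 at or after J55 ends 08:00 → clear.
J54: starts 19:00 at or after J55 ends 08:00 → clear.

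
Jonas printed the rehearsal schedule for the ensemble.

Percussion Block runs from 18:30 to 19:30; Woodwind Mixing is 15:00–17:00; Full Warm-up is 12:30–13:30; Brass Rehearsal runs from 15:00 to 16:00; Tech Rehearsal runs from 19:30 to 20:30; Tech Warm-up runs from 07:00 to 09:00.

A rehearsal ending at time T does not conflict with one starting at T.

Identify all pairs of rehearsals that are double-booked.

Brass Rehearsal & Woodwind Mixing

Check each pair: they overlap iff neither finishes before the other starts.
Sorted by start: Tech Warm-up, Full Warm-up, Brass Rehearsal, Woodwind Mixing, Percussion Block, Tech Rehearsal.
Full Warm-up starts after Tech Warm-up ends — done with Tech Warm-up.
Brass Rehearsal starts after Full Warm-up ends — done with Full Warm-up.
Woodwind Mixing starts before Brass Rehearsal ends → Brass Rehearsal and Woodwind Mixing overlap.
Percussion Block starts after Brass Rehearsal ends — done with Brass Rehearsal.
Percussion Block starts after Woodwind Mixing ends — done with Woodwind Mixing.
Tech Rehearsal starts exactly when Percussion Block ends (back-to-back, no overlap).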